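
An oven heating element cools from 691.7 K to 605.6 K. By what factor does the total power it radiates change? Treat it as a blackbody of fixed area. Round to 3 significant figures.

P ∝ T⁴, so P₂/P₁ = (T₂/T₁)⁴ = (605.6/691.7)⁴ = (0.875524)⁴ = 0.588.

P₂/P₁ ≈ 0.588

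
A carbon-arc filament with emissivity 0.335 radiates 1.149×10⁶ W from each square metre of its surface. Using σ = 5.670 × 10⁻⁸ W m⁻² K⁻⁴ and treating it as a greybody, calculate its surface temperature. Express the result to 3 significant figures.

I = εσT⁴, so T = (I/εσ)^(1/4) = (1.149×10⁶/(0.335×5.670×10⁻⁸))^(1/4) = 2.79×10³ K.

T ≈ 2.79×10³ K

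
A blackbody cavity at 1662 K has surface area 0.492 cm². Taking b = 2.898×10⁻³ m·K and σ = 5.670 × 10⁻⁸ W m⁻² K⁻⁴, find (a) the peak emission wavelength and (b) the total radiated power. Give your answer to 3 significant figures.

λ_max ≈ 1.74 μm; P ≈ 21.3 W

(a) λ_max = b/T = 2.898×10⁻³/1662 = 1.744×10⁻⁶ m = 1.74 μm.
Area A = 0.492 cm² = 4.92×10⁻⁵ m².
(b) P = σAT⁴ = 5.670×10⁻⁸×4.92×10⁻⁵×(1662)⁴ = 21.3 W.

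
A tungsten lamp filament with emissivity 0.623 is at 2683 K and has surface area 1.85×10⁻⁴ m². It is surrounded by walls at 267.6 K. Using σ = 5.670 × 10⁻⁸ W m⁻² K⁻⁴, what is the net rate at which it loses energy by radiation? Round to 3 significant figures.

Area A = 1.85×10⁻⁴ m².
Net radiated power P_net = εσA(T⁴ − T₀⁴) = 0.623×5.670×10⁻⁸×1.85×10⁻⁴×(2683⁴ − 267.6⁴).
T⁴ − T₀⁴ = 5.18182×10¹³ − 5.12796×10⁹ = 5.18131×10¹³ K⁴, so P_net = 339 W.

Net loss ≈ 339 W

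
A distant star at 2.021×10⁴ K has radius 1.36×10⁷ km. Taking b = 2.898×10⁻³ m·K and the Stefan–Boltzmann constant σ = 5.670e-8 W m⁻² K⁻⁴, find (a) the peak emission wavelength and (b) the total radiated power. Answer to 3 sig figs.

λ_max ≈ 143 nm; P ≈ 2.20×10³¹ W

(a) λ_max = b/T = 2.898×10⁻³/2.021×10⁴ = 1.434×10⁻⁷ m = 143 nm.
Surface area A = 4πR² = 4π(1.36×10¹⁰ m)² = 2.32428×10²¹ m².
(b) P = σAT⁴ = 5.670×10⁻⁸×2.32428×10²¹×(2.021×10⁴)⁴ = 2.20×10³¹ W.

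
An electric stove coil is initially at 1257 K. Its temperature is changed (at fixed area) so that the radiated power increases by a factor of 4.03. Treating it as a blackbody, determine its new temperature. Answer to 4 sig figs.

P ∝ T⁴, so T₂/T₁ = (P₂/P₁)^(1/4) = (4.03)^(1/4) = 1.41686.
T₂ = 1257 × 1.41686 = 1781 K.

T₂ ≈ 1781 K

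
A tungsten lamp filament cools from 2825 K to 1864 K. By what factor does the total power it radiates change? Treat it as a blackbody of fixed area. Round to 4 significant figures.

P₂/P₁ ≈ 0.1895

P ∝ T⁴, so P₂/P₁ = (T₂/T₁)⁴ = (1864/2825)⁴ = (0.659823)⁴ = 0.1895.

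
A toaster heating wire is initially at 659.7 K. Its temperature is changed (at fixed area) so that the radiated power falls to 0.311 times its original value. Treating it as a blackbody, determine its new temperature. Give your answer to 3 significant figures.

T₂ ≈ 493 K

P ∝ T⁴, so T₂/T₁ = (P₂/P₁)^(1/4) = (0.311)^(1/4) = 0.746776.
T₂ = 659.7 × 0.746776 = 493 K.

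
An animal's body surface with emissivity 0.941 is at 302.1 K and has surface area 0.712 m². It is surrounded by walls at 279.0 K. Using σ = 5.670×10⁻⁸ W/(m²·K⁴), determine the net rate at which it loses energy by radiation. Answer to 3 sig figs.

Net loss ≈ 86.2 W

Area A = 0.712 m².
Net radiated power P_net = εσA(T⁴ − T₀⁴) = 0.941×5.670×10⁻⁸×0.712×(302.1⁴ − 279.0⁴).
T⁴ − T₀⁴ = 8.32919×10⁹ − 6.05922×10⁹ = 2.26997×10⁹ K⁴, so P_net = 86.2 W.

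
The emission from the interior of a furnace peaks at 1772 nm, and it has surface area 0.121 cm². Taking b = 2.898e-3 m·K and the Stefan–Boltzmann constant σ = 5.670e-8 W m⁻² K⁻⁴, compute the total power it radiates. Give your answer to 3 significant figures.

P ≈ 4.91 W

Wien's law: T = b/λ_max = 2.898×10⁻³/1.772×10⁻⁶ = 1635.44 K.
Area A = 0.121 cm² = 1.21×10⁻⁵ m².
Then P = σAT⁴ = 5.670×10⁻⁸×1.21×10⁻⁵×(1635.44)⁴ = 4.91 W.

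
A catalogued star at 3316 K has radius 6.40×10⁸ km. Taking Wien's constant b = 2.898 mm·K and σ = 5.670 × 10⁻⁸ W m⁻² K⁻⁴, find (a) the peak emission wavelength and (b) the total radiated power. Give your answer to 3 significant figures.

(a) λ_max = b/T = 2.898×10⁻³/3316 = 8.739×10⁻⁷ m = 0.874 μm.
Surface area A = 4πR² = 4π(6.40×10¹¹ m)² = 5.14719×10²⁴ m².
(b) P = σAT⁴ = 5.670×10⁻⁸×5.14719×10²⁴×(3316)⁴ = 3.53×10³¹ W.

λ_max ≈ 0.874 μm; P ≈ 3.53×10³¹ W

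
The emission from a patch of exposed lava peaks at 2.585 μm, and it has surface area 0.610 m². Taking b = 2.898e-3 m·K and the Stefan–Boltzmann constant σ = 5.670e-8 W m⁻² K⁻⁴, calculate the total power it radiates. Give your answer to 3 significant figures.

P ≈ 5.46×10⁴ W

Wien's law: T = b/λ_max = 2.898×10⁻³/2.585×10⁻⁶ = 1121.08 K.
Area A = 0.610 m².
Then P = σAT⁴ = 5.670×10⁻⁸×0.610×(1121.08)⁴ = 5.46×10⁴ W.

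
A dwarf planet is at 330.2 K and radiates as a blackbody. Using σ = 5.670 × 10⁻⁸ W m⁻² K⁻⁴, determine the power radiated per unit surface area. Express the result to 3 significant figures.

I ≈ 674 W/m²

Stefan–Boltzmann: I = σT⁴ = 5.670×10⁻⁸ × (330.2)⁴ = 674 W/m².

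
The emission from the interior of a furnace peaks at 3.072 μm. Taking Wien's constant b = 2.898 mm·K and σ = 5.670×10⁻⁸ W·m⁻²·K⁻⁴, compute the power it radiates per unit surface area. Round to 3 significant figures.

I ≈ 4.49×10⁴ W/m²

Wien's law: T = b/λ_max = 2.898×10⁻³/3.072×10⁻⁶ = 943.359 K.
Then I = σT⁴ = 5.670×10⁻⁸×(943.359)⁴ = 4.49×10⁴ W/m².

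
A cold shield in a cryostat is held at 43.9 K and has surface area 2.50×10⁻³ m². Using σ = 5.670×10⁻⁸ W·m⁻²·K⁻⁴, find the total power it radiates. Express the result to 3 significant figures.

P ≈ 5.26×10⁻⁴ W

Area A = 2.50×10⁻³ m².
P = σAT⁴ = 5.670×10⁻⁸ × 2.50×10⁻³ × (43.9)⁴ = 5.26×10⁻⁴ W.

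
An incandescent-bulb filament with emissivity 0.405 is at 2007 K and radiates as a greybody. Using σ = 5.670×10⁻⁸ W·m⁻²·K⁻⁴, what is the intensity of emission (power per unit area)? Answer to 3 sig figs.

Stefan–Boltzmann: I = εσT⁴ = 0.405 × 5.670×10⁻⁸ × (2007)⁴ = 3.73×10⁵ W/m².

I ≈ 3.73×10⁵ W/m²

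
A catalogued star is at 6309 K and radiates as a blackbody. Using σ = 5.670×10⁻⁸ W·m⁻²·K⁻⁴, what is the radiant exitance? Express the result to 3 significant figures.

Stefan–Boltzmann: I = σT⁴ = 5.670×10⁻⁸ × (6309)⁴ = 8.98×10⁷ W/m².

I ≈ 8.98×10⁷ W/m²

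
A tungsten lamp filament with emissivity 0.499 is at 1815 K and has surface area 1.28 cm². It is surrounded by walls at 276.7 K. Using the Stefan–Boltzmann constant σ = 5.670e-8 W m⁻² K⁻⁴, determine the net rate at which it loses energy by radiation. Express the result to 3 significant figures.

Net loss ≈ 39.3 W

Area A = 1.28 cm² = 1.28×10⁻⁴ m².
Net radiated power P_net = εσA(T⁴ − T₀⁴) = 0.499×5.670×10⁻⁸×1.28×10⁻⁴×(1815⁴ − 276.7⁴).
T⁴ − T₀⁴ = 1.08519×10¹³ − 5.86188×10⁹ = 1.08460×10¹³ K⁴, so P_net = 39.3 W.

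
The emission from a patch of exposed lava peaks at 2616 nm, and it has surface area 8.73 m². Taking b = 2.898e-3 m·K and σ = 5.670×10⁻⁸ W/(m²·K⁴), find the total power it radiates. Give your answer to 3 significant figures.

P ≈ 7.45×10⁵ W

Wien's law: T = b/λ_max = 2.898×10⁻³/2.616×10⁻⁶ = 1107.80 K.
Area A = 8.73 m².
Then P = σAT⁴ = 5.670×10⁻⁸×8.73×(1107.80)⁴ = 7.45×10⁵ W.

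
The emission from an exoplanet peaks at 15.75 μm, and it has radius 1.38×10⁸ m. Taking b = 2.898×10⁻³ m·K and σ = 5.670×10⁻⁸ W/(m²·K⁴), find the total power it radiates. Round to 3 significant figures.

P ≈ 1.56×10¹⁹ W

Wien's law: T = b/λ_max = 2.898×10⁻³/1.575×10⁻⁵ = 184.000 K.
Surface area A = 4πR² = 4π(1.38×10⁸ m)² = 2.39314×10¹⁷ m².
Then P = σAT⁴ = 5.670×10⁻⁸×2.39314×10¹⁷×(184.000)⁴ = 1.56×10¹⁹ W.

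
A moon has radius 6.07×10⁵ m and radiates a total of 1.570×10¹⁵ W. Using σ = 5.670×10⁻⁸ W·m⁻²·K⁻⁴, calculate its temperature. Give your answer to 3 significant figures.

Surface area A = 4πR² = 4π(6.07×10⁵ m)² = 4.63007×10¹² m².
P = σAT⁴ ⇒ T = (P/(σA))^(1/4) = (1.570×10¹⁵/(5.670×10⁻⁸×4.63007×10¹²))^(1/4) = 278 K.

T ≈ 278 K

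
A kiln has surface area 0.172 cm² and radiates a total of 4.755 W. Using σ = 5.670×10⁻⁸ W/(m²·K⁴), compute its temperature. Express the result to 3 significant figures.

Area A = 0.172 cm² = 1.72×10⁻⁵ m².
P = σAT⁴ ⇒ T = (P/(σA))^(1/4) = (4.755/(5.670×10⁻⁸×1.72×10⁻⁵))^(1/4) = 1.49×10³ K.

T ≈ 1.49×10³ K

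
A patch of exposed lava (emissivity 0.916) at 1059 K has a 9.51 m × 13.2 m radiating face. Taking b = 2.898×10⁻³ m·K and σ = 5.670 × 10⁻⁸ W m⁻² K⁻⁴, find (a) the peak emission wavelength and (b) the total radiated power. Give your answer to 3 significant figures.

(a) λ_max = b/T = 2.898×10⁻³/1059 = 2.737×10⁻⁶ m = 2.74×10³ nm.
Area A = 9.51 × 13.2 = 125.532 m².
(b) P = εσAT⁴ = 0.916×5.670×10⁻⁸×125.532×(1059)⁴ = 8.20×10⁶ W.

λ_max ≈ 2.74×10³ nm; P ≈ 8.20×10⁶ W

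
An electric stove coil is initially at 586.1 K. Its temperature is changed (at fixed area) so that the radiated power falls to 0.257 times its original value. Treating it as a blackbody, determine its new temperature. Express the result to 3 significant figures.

P ∝ T⁴, so T₂/T₁ = (P₂/P₁)^(1/4) = (0.257)^(1/4) = 0.712005.
T₂ = 586.1 × 0.712005 = 417 K.

T₂ ≈ 417 K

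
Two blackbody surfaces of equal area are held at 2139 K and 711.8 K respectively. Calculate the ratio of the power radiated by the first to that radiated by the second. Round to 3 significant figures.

P₁/P₂ ≈ 81.5

With equal areas, P₁/P₂ = (T₁/T₂)⁴ = (2139/711.8)⁴ = 81.5.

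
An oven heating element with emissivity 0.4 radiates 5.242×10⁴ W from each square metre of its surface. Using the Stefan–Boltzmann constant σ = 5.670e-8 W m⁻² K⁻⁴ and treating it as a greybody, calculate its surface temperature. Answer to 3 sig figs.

T ≈ 1.23×10³ K

I = εσT⁴, so T = (I/εσ)^(1/4) = (5.242×10⁴/(0.4×5.670×10⁻⁸))^(1/4) = 1.23×10³ K.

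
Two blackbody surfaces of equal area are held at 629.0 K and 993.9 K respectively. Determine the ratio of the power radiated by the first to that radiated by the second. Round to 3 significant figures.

With equal areas, P₁/P₂ = (T₁/T₂)⁴ = (629.0/993.9)⁴ = 0.160.

P₁/P₂ ≈ 0.160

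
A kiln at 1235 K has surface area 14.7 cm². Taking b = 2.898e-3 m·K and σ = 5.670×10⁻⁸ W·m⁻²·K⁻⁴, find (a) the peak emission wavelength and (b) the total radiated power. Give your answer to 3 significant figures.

λ_max ≈ 2.35×10³ nm; P ≈ 194 W

(a) λ_max = b/T = 2.898×10⁻³/1235 = 2.347×10⁻⁶ m = 2.35×10³ nm.
Area A = 14.7 cm² = 1.47×10⁻³ m².
(b) P = σAT⁴ = 5.670×10⁻⁸×1.47×10⁻³×(1235)⁴ = 194 W.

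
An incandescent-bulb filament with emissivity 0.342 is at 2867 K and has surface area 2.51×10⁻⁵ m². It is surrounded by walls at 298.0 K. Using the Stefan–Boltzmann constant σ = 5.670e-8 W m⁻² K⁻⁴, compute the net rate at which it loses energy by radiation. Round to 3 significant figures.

Area A = 2.51×10⁻⁵ m².
Net radiated power P_net = εσA(T⁴ − T₀⁴) = 0.342×5.670×10⁻⁸×2.51×10⁻⁵×(2867⁴ − 298.0⁴).
T⁴ − T₀⁴ = 6.75633×10¹³ − 7.88615×10⁹ = 6.75554×10¹³ K⁴, so P_net = 32.9 W.

Net loss ≈ 32.9 W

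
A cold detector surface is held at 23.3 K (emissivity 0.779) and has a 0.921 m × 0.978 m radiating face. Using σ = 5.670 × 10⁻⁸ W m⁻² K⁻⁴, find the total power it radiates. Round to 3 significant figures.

P ≈ 0.0117 W

Area A = 0.921 × 0.978 = 0.900738 m².
P = εσAT⁴ = 0.779 × 5.670×10⁻⁸ × 0.900738 × (23.3)⁴ = 0.0117 W.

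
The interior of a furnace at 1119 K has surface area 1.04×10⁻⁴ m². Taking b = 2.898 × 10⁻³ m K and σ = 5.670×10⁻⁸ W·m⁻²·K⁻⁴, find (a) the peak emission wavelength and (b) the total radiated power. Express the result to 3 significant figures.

(a) λ_max = b/T = 2.898×10⁻³/1119 = 2.590×10⁻⁶ m = 2.59×10³ nm.
Area A = 1.04×10⁻⁴ m².
(b) P = σAT⁴ = 5.670×10⁻⁸×1.04×10⁻⁴×(1119)⁴ = 9.25 W.

λ_max ≈ 2.59×10³ nm; P ≈ 9.25 W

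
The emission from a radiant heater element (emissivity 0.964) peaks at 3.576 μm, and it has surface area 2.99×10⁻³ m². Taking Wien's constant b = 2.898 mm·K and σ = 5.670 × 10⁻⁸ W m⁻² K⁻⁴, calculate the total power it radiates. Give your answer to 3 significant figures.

P ≈ 70.5 W

Wien's law: T = b/λ_max = 2.898×10⁻³/3.576×10⁻⁶ = 810.403 K.
Area A = 2.99×10⁻³ m².
Then P = εσAT⁴ = 0.964×5.670×10⁻⁸×2.99×10⁻³×(810.403)⁴ = 70.5 W.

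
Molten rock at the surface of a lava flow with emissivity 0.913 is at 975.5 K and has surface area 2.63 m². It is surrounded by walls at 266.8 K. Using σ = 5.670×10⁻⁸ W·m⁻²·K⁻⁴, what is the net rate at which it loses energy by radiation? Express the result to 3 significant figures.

Net loss ≈ 1.23×10⁵ W

Area A = 2.63 m².
Net radiated power P_net = εσA(T⁴ − T₀⁴) = 0.913×5.670×10⁻⁸×2.63×(975.5⁴ − 266.8⁴).
T⁴ − T₀⁴ = 9.05543×10¹¹ − 5.06691×10⁹ = 9.00476×10¹¹ K⁴, so P_net = 1.23×10⁵ W.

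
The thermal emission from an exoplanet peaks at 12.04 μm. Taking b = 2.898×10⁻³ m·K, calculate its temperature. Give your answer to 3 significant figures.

Wien's law gives T = b/λ_max = (2.898×10⁻³ m·K)/(1.204×10⁻⁵ m) = 241 K.

T ≈ 241 K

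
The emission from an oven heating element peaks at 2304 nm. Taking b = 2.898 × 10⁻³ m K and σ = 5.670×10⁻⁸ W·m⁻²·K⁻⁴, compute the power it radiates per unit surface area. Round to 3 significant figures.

Wien's law: T = b/λ_max = 2.898×10⁻³/2.304×10⁻⁶ = 1257.81 K.
Then I = σT⁴ = 5.670×10⁻⁸×(1257.81)⁴ = 1.42×10⁵ W/m².

I ≈ 1.42×10⁵ W/m²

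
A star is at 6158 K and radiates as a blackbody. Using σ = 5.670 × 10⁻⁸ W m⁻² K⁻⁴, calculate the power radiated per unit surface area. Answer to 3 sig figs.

I ≈ 8.15×10⁷ W/m²

Stefan–Boltzmann: I = σT⁴ = 5.670×10⁻⁸ × (6158)⁴ = 8.15×10⁷ W/m².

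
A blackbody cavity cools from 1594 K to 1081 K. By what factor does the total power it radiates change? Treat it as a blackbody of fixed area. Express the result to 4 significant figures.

P ∝ T⁴, so P₂/P₁ = (T₂/T₁)⁴ = (1081/1594)⁴ = (0.678168)⁴ = 0.2115.

P₂/P₁ ≈ 0.2115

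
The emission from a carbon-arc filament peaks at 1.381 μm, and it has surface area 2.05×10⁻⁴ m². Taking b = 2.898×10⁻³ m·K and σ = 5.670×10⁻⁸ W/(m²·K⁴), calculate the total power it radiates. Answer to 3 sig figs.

Wien's law: T = b/λ_max = 2.898×10⁻³/1.381×10⁻⁶ = 2098.48 K.
Area A = 2.05×10⁻⁴ m².
Then P = σAT⁴ = 5.670×10⁻⁸×2.05×10⁻⁴×(2098.48)⁴ = 225 W.

P ≈ 225 W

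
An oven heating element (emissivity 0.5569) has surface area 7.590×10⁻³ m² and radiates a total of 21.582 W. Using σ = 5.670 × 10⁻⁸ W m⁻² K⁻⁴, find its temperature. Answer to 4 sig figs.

T ≈ 547.8 K

Area A = 7.590×10⁻³ m².
P = εσAT⁴ ⇒ T = (P/(εσA))^(1/4) = (21.582/(0.5569×5.670×10⁻⁸×7.590×10⁻³))^(1/4) = 547.8 K.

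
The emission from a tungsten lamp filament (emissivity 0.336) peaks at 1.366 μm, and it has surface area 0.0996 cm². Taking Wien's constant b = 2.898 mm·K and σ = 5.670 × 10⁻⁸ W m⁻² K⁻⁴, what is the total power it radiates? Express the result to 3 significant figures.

P ≈ 3.84 W

Wien's law: T = b/λ_max = 2.898×10⁻³/1.366×10⁻⁶ = 2121.52 K.
Area A = 0.0996 cm² = 9.96×10⁻⁶ m².
Then P = εσAT⁴ = 0.336×5.670×10⁻⁸×9.96×10⁻⁶×(2121.52)⁴ = 3.84 W.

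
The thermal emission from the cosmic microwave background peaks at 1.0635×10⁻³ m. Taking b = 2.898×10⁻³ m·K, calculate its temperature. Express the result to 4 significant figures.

Wien's law gives T = b/λ_max = (2.898×10⁻³ m·K)/(1.0635×10⁻³ m) = 2.725 K.

T ≈ 2.725 K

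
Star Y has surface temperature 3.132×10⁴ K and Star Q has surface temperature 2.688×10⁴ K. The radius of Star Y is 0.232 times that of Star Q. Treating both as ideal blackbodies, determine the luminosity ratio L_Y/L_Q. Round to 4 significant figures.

L_Y/L_Q ≈ 0.09921

L ∝ R²T⁴, so L_Y/L_Q = (R_Y/R_Q)²(T_Y/T_Q)⁴ = (0.232)² × (3.132×10⁴/2.688×10⁴)⁴ = 0.053824 × 1.84319 = 0.09921.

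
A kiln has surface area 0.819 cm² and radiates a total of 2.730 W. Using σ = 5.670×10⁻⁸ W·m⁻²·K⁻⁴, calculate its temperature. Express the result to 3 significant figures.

T ≈ 876 K

Area A = 0.819 cm² = 8.19×10⁻⁵ m².
P = σAT⁴ ⇒ T = (P/(σA))^(1/4) = (2.730/(5.670×10⁻⁸×8.19×10⁻⁵))^(1/4) = 876 K.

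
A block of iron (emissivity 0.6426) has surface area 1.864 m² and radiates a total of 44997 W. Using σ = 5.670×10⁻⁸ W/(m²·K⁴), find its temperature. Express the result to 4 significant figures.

T ≈ 902.2 K

Area A = 1.864 m².
P = εσAT⁴ ⇒ T = (P/(εσA))^(1/4) = (44997/(0.6426×5.670×10⁻⁸×1.864))^(1/4) = 902.2 K.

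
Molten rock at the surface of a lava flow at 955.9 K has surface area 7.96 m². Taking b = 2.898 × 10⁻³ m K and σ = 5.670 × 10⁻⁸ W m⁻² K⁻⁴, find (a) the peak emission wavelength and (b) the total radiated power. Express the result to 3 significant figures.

(a) λ_max = b/T = 2.898×10⁻³/955.9 = 3.032×10⁻⁶ m = 3.03 μm.
Area A = 7.96 m².
(b) P = σAT⁴ = 5.670×10⁻⁸×7.96×(955.9)⁴ = 3.77×10⁵ W.

λ_max ≈ 3.03 μm; P ≈ 3.77×10⁵ W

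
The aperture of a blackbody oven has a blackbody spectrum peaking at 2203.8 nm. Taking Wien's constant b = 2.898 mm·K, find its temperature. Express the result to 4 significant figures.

T ≈ 1315 K

Wien's law gives T = b/λ_max = (2.898×10⁻³ m·K)/(2.2038×10⁻⁶ m) = 1315 K.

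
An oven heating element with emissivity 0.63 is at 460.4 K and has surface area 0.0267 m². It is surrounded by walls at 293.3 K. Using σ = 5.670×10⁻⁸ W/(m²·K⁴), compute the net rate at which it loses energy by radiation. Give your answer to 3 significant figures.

Area A = 0.0267 m².
Net radiated power P_net = εσA(T⁴ − T₀⁴) = 0.63×5.670×10⁻⁸×0.0267×(460.4⁴ − 293.3⁴).
T⁴ − T₀⁴ = 4.49305×10¹⁰ − 7.40028×10⁹ = 3.75302×10¹⁰ K⁴, so P_net = 35.8 W.

Net loss ≈ 35.8 W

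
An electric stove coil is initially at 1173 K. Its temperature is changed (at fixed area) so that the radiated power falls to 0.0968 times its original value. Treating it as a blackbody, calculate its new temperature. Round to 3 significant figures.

P ∝ T⁴, so T₂/T₁ = (P₂/P₁)^(1/4) = (0.0968)^(1/4) = 0.557788.
T₂ = 1173 × 0.557788 = 654 K.

T₂ ≈ 654 K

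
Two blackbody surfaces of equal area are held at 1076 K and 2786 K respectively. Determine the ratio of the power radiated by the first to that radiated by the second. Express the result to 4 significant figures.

With equal areas, P₁/P₂ = (T₁/T₂)⁴ = (1076/2786)⁴ = 0.02225.

P₁/P₂ ≈ 0.02225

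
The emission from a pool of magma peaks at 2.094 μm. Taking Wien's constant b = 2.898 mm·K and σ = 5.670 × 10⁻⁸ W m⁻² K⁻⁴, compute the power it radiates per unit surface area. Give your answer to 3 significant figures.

Wien's law: T = b/λ_max = 2.898×10⁻³/2.094×10⁻⁶ = 1383.95 K.
Then I = σT⁴ = 5.670×10⁻⁸×(1383.95)⁴ = 2.08×10⁵ W/m².

I ≈ 2.08×10⁵ W/m²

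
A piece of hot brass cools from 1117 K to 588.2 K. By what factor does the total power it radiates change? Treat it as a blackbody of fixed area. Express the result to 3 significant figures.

P₂/P₁ ≈ 0.0769

P ∝ T⁴, so P₂/P₁ = (T₂/T₁)⁴ = (588.2/1117)⁴ = (0.526589)⁴ = 0.0769.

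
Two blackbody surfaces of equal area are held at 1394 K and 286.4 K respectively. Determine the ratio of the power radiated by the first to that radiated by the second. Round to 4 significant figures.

P₁/P₂ ≈ 561.3

With equal areas, P₁/P₂ = (T₁/T₂)⁴ = (1394/286.4)⁴ = 561.3.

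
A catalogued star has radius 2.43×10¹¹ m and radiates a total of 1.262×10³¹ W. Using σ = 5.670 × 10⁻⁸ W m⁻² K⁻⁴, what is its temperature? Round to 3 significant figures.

T ≈ 4.16×10³ K

Surface area A = 4πR² = 4π(2.43×10¹¹ m)² = 7.42032×10²³ m².
P = σAT⁴ ⇒ T = (P/(σA))^(1/4) = (1.262×10³¹/(5.670×10⁻⁸×7.42032×10²³))^(1/4) = 4.16×10³ K.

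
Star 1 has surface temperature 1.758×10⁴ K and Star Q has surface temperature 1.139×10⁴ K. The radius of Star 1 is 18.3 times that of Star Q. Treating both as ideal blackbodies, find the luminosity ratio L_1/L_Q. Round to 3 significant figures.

L_1/L_Q ≈ 1.90×10³

L ∝ R²T⁴, so L_1/L_Q = (R_1/R_Q)²(T_1/T_Q)⁴ = (18.3)² × (1.758×10⁴/1.139×10⁴)⁴ = 334.89 × 5.67519 = 1.90×10³.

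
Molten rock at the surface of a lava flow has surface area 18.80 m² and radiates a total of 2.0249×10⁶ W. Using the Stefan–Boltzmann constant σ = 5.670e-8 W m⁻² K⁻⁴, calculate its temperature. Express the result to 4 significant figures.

Area A = 18.80 m².
P = σAT⁴ ⇒ T = (P/(σA))^(1/4) = (2.0249×10⁶/(5.670×10⁻⁸×18.80))^(1/4) = 1174 K.

T ≈ 1174 K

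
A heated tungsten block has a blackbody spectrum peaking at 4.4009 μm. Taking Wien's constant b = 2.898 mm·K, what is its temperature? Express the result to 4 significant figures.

T ≈ 658.5 K

Wien's law gives T = b/λ_max = (2.898×10⁻³ m·K)/(4.4009×10⁻⁶ m) = 658.5 K.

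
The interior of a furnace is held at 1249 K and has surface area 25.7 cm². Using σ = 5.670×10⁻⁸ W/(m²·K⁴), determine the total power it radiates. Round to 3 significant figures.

P ≈ 355 W

Area A = 25.7 cm² = 2.57×10⁻³ m².
P = σAT⁴ = 5.670×10⁻⁸ × 2.57×10⁻³ × (1249)⁴ = 355 W.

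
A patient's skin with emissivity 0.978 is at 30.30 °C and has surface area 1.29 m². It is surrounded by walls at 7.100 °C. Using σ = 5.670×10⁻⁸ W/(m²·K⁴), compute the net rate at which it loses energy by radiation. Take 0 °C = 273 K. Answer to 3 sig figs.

T = 30.30 °C + 273 = 303.30 K.
Surroundings: T = 7.100 °C + 273 = 280.100 K.
Area A = 1.29 m².
Net radiated power P_net = εσA(T⁴ − T₀⁴) = 0.978×5.670×10⁻⁸×1.29×(303.30⁴ − 280.100⁴).
T⁴ − T₀⁴ = 8.46232×10⁹ − 6.15535×10⁹ = 2.30697×10⁹ K⁴, so P_net = 165 W.

Net loss ≈ 165 W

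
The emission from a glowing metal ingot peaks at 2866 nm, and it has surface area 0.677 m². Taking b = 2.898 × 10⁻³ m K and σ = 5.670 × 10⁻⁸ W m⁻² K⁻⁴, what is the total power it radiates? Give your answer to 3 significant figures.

P ≈ 4.01×10⁴ W

Wien's law: T = b/λ_max = 2.898×10⁻³/2.866×10⁻⁶ = 1011.17 K.
Area A = 0.677 m².
Then P = σAT⁴ = 5.670×10⁻⁸×0.677×(1011.17)⁴ = 4.01×10⁴ W.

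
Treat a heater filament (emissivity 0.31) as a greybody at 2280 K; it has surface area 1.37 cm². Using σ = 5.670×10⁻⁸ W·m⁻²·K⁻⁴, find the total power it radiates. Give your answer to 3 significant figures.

Area A = 1.37 cm² = 1.37×10⁻⁴ m².
P = εσAT⁴ = 0.31 × 5.670×10⁻⁸ × 1.37×10⁻⁴ × (2280)⁴ = 65.1 W.

P ≈ 65.1 W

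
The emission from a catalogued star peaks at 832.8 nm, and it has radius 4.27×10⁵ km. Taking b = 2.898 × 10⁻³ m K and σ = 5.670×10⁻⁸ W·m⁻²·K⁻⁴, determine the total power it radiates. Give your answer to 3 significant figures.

Wien's law: T = b/λ_max = 2.898×10⁻³/8.328×10⁻⁷ = 3479.83 K.
Surface area A = 4πR² = 4π(4.27×10⁸ m)² = 2.29121×10¹⁸ m².
Then P = σAT⁴ = 5.670×10⁻⁸×2.29121×10¹⁸×(3479.83)⁴ = 1.90×10²⁵ W.

P ≈ 1.90×10²⁵ W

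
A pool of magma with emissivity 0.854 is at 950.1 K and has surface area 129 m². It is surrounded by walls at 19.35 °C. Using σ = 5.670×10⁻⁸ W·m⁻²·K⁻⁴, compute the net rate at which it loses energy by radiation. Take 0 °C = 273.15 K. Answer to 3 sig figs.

Net loss ≈ 5.04×10⁶ W

Surroundings: T = 19.35 °C + 273.15 = 292.50 K.
Area A = 129 m².
Net radiated power P_net = εσA(T⁴ − T₀⁴) = 0.854×5.670×10⁻⁸×129×(950.1⁴ − 292.50⁴).
T⁴ − T₀⁴ = 8.14849×10¹¹ − 7.31987×10⁹ = 8.07529×10¹¹ K⁴, so P_net = 5.04×10⁶ W.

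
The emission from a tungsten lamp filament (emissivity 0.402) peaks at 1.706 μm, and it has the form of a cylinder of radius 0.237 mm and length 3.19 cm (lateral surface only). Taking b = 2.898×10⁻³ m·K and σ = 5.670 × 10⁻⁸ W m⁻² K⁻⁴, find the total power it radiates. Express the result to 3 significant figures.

P ≈ 9.02 W

Wien's law: T = b/λ_max = 2.898×10⁻³/1.706×10⁻⁶ = 1698.71 K.
Lateral area A = 2πrL = 2π×2.37×10⁻⁴×0.0319 = 4.75028×10⁻⁵ m².
Then P = εσAT⁴ = 0.402×5.670×10⁻⁸×4.75028×10⁻⁵×(1698.71)⁴ = 9.02 W.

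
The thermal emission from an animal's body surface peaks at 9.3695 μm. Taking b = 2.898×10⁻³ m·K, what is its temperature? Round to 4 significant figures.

T ≈ 309.3 K

Wien's law gives T = b/λ_max = (2.898×10⁻³ m·K)/(9.3695×10⁻⁶ m) = 309.3 K.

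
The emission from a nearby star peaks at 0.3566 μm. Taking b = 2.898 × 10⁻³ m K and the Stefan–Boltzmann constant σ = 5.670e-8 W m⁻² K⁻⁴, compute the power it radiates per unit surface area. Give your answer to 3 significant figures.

I ≈ 2.47×10⁸ W/m²

Wien's law: T = b/λ_max = 2.898×10⁻³/3.566×10⁻⁷ = 8126.75 K.
Then I = σT⁴ = 5.670×10⁻⁸×(8126.75)⁴ = 2.47×10⁸ W/m².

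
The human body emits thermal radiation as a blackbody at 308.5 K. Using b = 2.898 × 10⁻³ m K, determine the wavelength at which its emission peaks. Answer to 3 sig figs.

Wien's displacement law: λ_max = b/T = (2.898×10⁻³ m·K)/(308.5 K) = 9.394×10⁻⁶ m.
That is 9.39 μm, in the infrared range.

λ_max ≈ 9.39 μm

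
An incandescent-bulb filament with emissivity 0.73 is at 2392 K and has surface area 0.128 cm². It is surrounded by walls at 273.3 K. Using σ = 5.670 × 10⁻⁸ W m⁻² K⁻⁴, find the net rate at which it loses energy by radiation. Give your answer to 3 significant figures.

Net loss ≈ 17.3 W

Area A = 0.128 cm² = 1.28×10⁻⁵ m².
Net radiated power P_net = εσA(T⁴ − T₀⁴) = 0.73×5.670×10⁻⁸×1.28×10⁻⁵×(2392⁴ − 273.3⁴).
T⁴ − T₀⁴ = 3.27374×10¹³ − 5.57903×10⁹ = 3.27318×10¹³ K⁴, so P_net = 17.3 W.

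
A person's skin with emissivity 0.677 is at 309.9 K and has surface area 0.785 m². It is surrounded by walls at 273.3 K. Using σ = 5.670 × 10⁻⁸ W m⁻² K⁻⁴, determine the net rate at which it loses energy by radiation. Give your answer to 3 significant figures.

Area A = 0.785 m².
Net radiated power P_net = εσA(T⁴ − T₀⁴) = 0.677×5.670×10⁻⁸×0.785×(309.9⁴ − 273.3⁴).
T⁴ − T₀⁴ = 9.22330×10⁹ − 5.57903×10⁹ = 3.64427×10⁹ K⁴, so P_net = 110 W.

Net loss ≈ 110 W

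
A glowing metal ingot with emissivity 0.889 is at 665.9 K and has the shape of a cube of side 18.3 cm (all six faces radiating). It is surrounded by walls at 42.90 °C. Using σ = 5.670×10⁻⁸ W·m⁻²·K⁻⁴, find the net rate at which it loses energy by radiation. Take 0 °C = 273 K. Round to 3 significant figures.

Net loss ≈ 1.89×10³ W

Surroundings: T = 42.90 °C + 273 = 315.90 K.
Area A = 6s² = 6×(0.183 m)² = 0.200934 m².
Net radiated power P_net = εσA(T⁴ − T₀⁴) = 0.889×5.670×10⁻⁸×0.200934×(665.9⁴ − 315.90⁴).
T⁴ − T₀⁴ = 1.96624×10¹¹ − 9.95860×10⁹ = 1.86665×10¹¹ K⁴, so P_net = 1.89×10³ W.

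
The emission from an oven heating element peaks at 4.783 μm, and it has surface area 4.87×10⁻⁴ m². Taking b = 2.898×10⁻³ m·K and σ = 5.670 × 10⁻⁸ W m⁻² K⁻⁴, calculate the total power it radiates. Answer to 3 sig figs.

Wien's law: T = b/λ_max = 2.898×10⁻³/4.783×10⁻⁶ = 605.896 K.
Area A = 4.87×10⁻⁴ m².
Then P = σAT⁴ = 5.670×10⁻⁸×4.87×10⁻⁴×(605.896)⁴ = 3.72 W.

P ≈ 3.72 W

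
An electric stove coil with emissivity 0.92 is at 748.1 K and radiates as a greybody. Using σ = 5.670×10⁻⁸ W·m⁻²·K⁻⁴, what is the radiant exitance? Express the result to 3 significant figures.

Stefan–Boltzmann: I = εσT⁴ = 0.92 × 5.670×10⁻⁸ × (748.1)⁴ = 1.63×10⁴ W/m².

I ≈ 1.63×10⁴ W/m²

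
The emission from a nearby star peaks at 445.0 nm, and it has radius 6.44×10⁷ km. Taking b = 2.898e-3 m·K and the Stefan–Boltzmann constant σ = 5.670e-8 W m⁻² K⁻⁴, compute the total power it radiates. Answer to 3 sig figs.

Wien's law: T = b/λ_max = 2.898×10⁻³/4.450×10⁻⁷ = 6512.36 K.
Surface area A = 4πR² = 4π(6.44×10¹⁰ m)² = 5.21173×10²² m².
Then P = σAT⁴ = 5.670×10⁻⁸×5.21173×10²²×(6512.36)⁴ = 5.32×10³⁰ W.

P ≈ 5.32×10³⁰ W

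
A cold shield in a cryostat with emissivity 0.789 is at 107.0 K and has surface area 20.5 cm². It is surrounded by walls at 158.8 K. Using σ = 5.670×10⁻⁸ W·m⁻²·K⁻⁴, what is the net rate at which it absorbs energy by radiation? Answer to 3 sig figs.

Area A = 20.5 cm² = 2.05×10⁻³ m².
Net radiated power P_net = εσA(T⁴ − T₀⁴) = 0.789×5.670×10⁻⁸×2.05×10⁻³×(107.0⁴ − 158.8⁴).
T⁴ − T₀⁴ = 1.31080×10⁸ − 6.35919×10⁸ = -5.04839×10⁸ K⁴, so P_net = -0.0463 W — negative, meaning a net gain of 0.0463 W.

Net gain ≈ 0.0463 W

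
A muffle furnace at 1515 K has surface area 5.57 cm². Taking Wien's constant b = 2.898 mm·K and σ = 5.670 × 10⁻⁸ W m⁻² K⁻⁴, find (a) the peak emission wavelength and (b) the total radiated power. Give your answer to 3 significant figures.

(a) λ_max = b/T = 2.898×10⁻³/1515 = 1.913×10⁻⁶ m = 1.91 μm.
Area A = 5.57 cm² = 5.57×10⁻⁴ m².
(b) P = σAT⁴ = 5.670×10⁻⁸×5.57×10⁻⁴×(1515)⁴ = 166 W.

λ_max ≈ 1.91 μm; P ≈ 166 W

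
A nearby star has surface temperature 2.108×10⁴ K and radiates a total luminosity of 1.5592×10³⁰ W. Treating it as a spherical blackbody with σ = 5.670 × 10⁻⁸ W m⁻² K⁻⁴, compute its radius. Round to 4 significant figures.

L = 4πR²σT⁴ ⇒ R = √(L/(4πσT⁴)).
σT⁴ = 1.11961×10¹⁰ W/m², so R = √(1.5592×10³⁰/(4π×1.11961×10¹⁰)) = 3.329×10⁹ m.

R ≈ 3.329×10⁹ m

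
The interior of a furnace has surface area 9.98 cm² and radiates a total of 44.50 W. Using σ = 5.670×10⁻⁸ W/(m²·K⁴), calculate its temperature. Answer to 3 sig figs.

T ≈ 942 K

Area A = 9.98 cm² = 9.98×10⁻⁴ m².
P = σAT⁴ ⇒ T = (P/(σA))^(1/4) = (44.50/(5.670×10⁻⁸×9.98×10⁻⁴))^(1/4) = 942 K.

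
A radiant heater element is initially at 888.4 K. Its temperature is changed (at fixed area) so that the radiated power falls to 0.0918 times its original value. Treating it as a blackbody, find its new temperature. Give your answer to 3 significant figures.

T₂ ≈ 489 K

P ∝ T⁴, so T₂/T₁ = (P₂/P₁)^(1/4) = (0.0918)^(1/4) = 0.550441.
T₂ = 888.4 × 0.550441 = 489 K.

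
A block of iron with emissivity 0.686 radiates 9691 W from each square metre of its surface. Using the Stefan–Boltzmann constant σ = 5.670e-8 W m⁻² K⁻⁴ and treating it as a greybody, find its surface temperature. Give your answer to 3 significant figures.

I = εσT⁴, so T = (I/εσ)^(1/4) = (9691/(0.686×5.670×10⁻⁸))^(1/4) = 707 K.

T ≈ 707 K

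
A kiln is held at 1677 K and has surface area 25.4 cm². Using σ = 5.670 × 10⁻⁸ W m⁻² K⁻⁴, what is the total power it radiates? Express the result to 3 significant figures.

Area A = 25.4 cm² = 2.54×10⁻³ m².
P = σAT⁴ = 5.670×10⁻⁸ × 2.54×10⁻³ × (1677)⁴ = 1.14×10³ W.

P ≈ 1.14×10³ W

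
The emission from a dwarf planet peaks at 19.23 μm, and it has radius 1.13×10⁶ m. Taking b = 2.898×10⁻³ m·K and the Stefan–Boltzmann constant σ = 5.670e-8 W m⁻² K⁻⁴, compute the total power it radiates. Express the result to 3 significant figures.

P ≈ 4.69×10¹⁴ W

Wien's law: T = b/λ_max = 2.898×10⁻³/1.923×10⁻⁵ = 150.702 K.
Surface area A = 4πR² = 4π(1.13×10⁶ m)² = 1.60460×10¹³ m².
Then P = σAT⁴ = 5.670×10⁻⁸×1.60460×10¹³×(150.702)⁴ = 4.69×10¹⁴ W.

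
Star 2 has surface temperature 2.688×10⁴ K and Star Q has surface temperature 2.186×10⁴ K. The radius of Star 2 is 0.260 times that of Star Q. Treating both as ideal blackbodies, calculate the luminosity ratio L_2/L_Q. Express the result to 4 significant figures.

L_2/L_Q ≈ 0.1545

L ∝ R²T⁴, so L_2/L_Q = (R_2/R_Q)²(T_2/T_Q)⁴ = (0.260)² × (2.688×10⁴/2.186×10⁴)⁴ = 0.0676 × 2.28621 = 0.1545.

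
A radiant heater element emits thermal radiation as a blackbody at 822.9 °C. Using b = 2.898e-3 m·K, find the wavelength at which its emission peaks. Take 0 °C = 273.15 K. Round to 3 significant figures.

T = 822.9 °C + 273.15 = 1096.05 K.
Wien's displacement law: λ_max = b/T = (2.898×10⁻³ m·K)/(1096.05 K) = 2.644×10⁻⁶ m.
That is 2.64 μm, in the infrared range.

λ_max ≈ 2.64 μm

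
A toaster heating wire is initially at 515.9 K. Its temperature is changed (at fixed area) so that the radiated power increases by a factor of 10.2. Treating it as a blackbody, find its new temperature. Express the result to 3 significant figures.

T₂ ≈ 922 K

P ∝ T⁴, so T₂/T₁ = (P₂/P₁)^(1/4) = (10.2)^(1/4) = 1.78710.
T₂ = 515.9 × 1.78710 = 922 K.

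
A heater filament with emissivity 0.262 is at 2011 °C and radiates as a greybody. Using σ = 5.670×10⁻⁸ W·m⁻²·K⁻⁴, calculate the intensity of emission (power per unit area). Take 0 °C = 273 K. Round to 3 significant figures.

T = 2011 °C + 273 = 2284 K.
Stefan–Boltzmann: I = εσT⁴ = 0.262 × 5.670×10⁻⁸ × (2284)⁴ = 4.04×10⁵ W/m².

I ≈ 4.04×10⁵ W/m²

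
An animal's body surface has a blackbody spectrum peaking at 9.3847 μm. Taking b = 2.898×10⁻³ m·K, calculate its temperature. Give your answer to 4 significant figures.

T ≈ 308.8 K

Wien's law gives T = b/λ_max = (2.898×10⁻³ m·K)/(9.3847×10⁻⁶ m) = 308.8 K.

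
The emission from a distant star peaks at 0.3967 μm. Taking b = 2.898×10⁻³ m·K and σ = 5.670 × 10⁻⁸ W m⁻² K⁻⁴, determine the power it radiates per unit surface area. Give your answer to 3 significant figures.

I ≈ 1.61×10⁸ W/m²

Wien's law: T = b/λ_max = 2.898×10⁻³/3.967×10⁻⁷ = 7305.27 K.
Then I = σT⁴ = 5.670×10⁻⁸×(7305.27)⁴ = 1.61×10⁸ W/m².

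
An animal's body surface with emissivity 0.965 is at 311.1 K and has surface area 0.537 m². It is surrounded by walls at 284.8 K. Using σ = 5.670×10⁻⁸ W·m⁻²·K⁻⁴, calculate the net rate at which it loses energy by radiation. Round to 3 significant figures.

Net loss ≈ 81.9 W

Area A = 0.537 m².
Net radiated power P_net = εσA(T⁴ − T₀⁴) = 0.965×5.670×10⁻⁸×0.537×(311.1⁴ − 284.8⁴).
T⁴ − T₀⁴ = 9.36699×10⁹ − 6.57900×10⁹ = 2.78799×10⁹ K⁴, so P_net = 81.9 W.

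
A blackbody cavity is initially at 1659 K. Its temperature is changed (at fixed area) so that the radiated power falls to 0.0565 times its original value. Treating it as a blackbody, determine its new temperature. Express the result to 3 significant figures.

T₂ ≈ 809 K

P ∝ T⁴, so T₂/T₁ = (P₂/P₁)^(1/4) = (0.0565)^(1/4) = 0.487542.
T₂ = 1659 × 0.487542 = 809 K.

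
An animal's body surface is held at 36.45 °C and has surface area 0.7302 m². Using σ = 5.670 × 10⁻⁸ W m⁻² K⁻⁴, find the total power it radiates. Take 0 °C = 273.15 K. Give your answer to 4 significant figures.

T = 36.45 °C + 273.15 = 309.60 K.
Area A = 0.7302 m².
P = σAT⁴ = 5.670×10⁻⁸ × 0.7302 × (309.60)⁴ = 380.4 W.

P ≈ 380.4 W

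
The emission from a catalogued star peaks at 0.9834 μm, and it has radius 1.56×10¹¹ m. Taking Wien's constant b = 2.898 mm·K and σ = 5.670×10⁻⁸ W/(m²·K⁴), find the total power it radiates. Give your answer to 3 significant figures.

P ≈ 1.31×10³⁰ W

Wien's law: T = b/λ_max = 2.898×10⁻³/9.834×10⁻⁷ = 2946.92 K.
Surface area A = 4πR² = 4π(1.56×10¹¹ m)² = 3.05815×10²³ m².
Then P = σAT⁴ = 5.670×10⁻⁸×3.05815×10²³×(2946.92)⁴ = 1.31×10³⁰ W.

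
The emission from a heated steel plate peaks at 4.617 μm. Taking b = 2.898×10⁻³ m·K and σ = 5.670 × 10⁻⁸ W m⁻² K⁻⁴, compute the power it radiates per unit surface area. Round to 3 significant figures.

I ≈ 8.80×10³ W/m²

Wien's law: T = b/λ_max = 2.898×10⁻³/4.617×10⁻⁶ = 627.680 K.
Then I = σT⁴ = 5.670×10⁻⁸×(627.680)⁴ = 8.80×10³ W/m².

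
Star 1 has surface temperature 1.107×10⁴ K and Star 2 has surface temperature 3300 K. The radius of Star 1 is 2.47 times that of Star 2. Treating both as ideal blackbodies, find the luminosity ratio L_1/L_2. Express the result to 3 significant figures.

L_1/L_2 ≈ 773

L ∝ R²T⁴, so L_1/L_2 = (R_1/R_2)²(T_1/T_2)⁴ = (2.47)² × (1.107×10⁴/3300)⁴ = 6.1009 × 126.629 = 773.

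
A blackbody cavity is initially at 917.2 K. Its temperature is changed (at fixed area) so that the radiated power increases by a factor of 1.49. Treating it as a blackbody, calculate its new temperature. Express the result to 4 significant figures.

P ∝ T⁴, so T₂/T₁ = (P₂/P₁)^(1/4) = (1.49)^(1/4) = 1.10483.
T₂ = 917.2 × 1.10483 = 1013 K.

T₂ ≈ 1013 K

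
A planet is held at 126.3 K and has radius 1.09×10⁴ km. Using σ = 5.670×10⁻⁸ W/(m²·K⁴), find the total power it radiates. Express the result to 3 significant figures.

Surface area A = 4πR² = 4π(1.09×10⁷ m)² = 1.49301×10¹⁵ m².
P = σAT⁴ = 5.670×10⁻⁸ × 1.49301×10¹⁵ × (126.3)⁴ = 2.15×10¹⁶ W.

P ≈ 2.15×10¹⁶ W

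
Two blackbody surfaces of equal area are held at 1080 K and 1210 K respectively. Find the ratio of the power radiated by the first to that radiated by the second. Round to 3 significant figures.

With equal areas, P₁/P₂ = (T₁/T₂)⁴ = (1080/1210)⁴ = 0.635.

P₁/P₂ ≈ 0.635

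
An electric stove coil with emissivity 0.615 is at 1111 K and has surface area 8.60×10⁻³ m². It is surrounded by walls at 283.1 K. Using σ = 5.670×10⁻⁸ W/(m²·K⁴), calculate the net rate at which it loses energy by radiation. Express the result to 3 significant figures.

Net loss ≈ 455 W

Area A = 8.60×10⁻³ m².
Net radiated power P_net = εσA(T⁴ − T₀⁴) = 0.615×5.670×10⁻⁸×8.60×10⁻³×(1111⁴ − 283.1⁴).
T⁴ − T₀⁴ = 1.52355×10¹² − 6.42332×10⁹ = 1.51713×10¹² K⁴, so P_net = 455 W.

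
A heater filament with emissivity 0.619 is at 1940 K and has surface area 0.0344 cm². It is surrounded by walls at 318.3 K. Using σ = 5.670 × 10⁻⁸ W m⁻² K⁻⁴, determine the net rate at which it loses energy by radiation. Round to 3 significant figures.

Area A = 0.0344 cm² = 3.44×10⁻⁶ m².
Net radiated power P_net = εσA(T⁴ − T₀⁴) = 0.619×5.670×10⁻⁸×3.44×10⁻⁶×(1940⁴ − 318.3⁴).
T⁴ − T₀⁴ = 1.41647×10¹³ − 1.02647×10¹⁰ = 1.41544×10¹³ K⁴, so P_net = 1.71 W.

Net loss ≈ 1.71 W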